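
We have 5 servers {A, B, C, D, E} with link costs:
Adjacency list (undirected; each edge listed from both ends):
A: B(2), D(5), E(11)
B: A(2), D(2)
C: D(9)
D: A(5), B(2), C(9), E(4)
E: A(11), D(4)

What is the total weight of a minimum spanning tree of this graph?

Kruskal: consider edges lightest-first.
A-B (2): add — endpoints in different components.
B-D (2): add — endpoints in different components.
D-E (4): add — endpoints in different components.
A-D (5): skip — A and D already connected.
C-D (9): add — endpoints in different components.
MST edges: A-B, B-D, D-E, C-D; total weight 2+2+4+9 = 17.

17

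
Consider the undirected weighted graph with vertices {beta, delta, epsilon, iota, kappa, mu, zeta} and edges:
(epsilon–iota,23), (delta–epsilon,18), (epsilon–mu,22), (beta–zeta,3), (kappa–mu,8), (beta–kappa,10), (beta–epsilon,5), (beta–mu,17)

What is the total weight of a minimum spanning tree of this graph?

67

Kruskal's algorithm — process edges by increasing weight (ties by edge label):
beta–zeta (3): add. Components now {epsilon} {delta} {iota} {beta,zeta} {kappa} {mu}
beta–epsilon (5): add. Components now {beta,epsilon,zeta} {delta} {iota} {kappa} {mu}
kappa–mu (8): add. Components now {beta,epsilon,zeta} {delta} {iota} {kappa,mu}
beta–kappa (10): add. Components now {beta,epsilon,kappa,mu,zeta} {delta} {iota}
beta–mu (17): skip — mu and beta already connected.
delta–epsilon (18): add. Components now {beta,delta,epsilon,kappa,mu,zeta} {iota}
epsilon–mu (22): skip — epsilon and mu already connected.
epsilon–iota (23): add. Components now {beta,delta,epsilon,iota,kappa,mu,zeta}
MST edges: beta–zeta, beta–epsilon, kappa–mu, beta–kappa, delta–epsilon, epsilon–iota; total weight 3+5+8+10+18+23 = 67.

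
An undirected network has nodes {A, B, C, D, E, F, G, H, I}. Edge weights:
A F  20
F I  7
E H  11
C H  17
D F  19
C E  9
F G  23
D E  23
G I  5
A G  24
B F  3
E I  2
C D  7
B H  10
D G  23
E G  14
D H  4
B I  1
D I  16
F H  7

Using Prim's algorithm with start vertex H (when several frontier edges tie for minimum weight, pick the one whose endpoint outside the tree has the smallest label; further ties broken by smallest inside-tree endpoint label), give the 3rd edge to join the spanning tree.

F-H

Grow the tree from H using Prim:
Step 1: cheapest edge leaving the tree is D H (4); add D.
Step 2: cheapest edge leaving the tree is C D (7); add C.
Step 3: cheapest edge leaving the tree is F H (7); add F.
Step 4: cheapest edge leaving the tree is B F (3); add B.
Step 5: cheapest edge leaving the tree is B I (1); add I.
Step 6: cheapest edge leaving the tree is E I (2); add E.
Step 7: cheapest edge leaving the tree is G I (5); add G.
Step 8: cheapest edge leaving the tree is A F (20); add A.
The 3rd edge added is F H.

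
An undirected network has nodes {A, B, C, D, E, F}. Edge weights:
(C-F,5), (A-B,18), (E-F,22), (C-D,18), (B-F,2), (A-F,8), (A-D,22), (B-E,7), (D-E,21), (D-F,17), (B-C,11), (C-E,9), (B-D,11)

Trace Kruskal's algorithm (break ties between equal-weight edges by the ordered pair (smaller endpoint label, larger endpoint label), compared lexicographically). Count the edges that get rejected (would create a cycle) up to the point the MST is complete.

Kruskal: consider edges lightest-first.
B-F (2): add. Components now {A} {B,F} {C} {D} {E}
C-F (5): add. Components now {A} {B,C,F} {D} {E}
B-E (7): add. Components now {A} {B,C,E,F} {D}
A-F (8): add. Components now {A,B,C,E,F} {D}
C-E (9): skip — C and E already connected.
B-C (11): skip — B and C already connected.
B-D (11): add. Components now {A,B,C,D,E,F}
Edges rejected before the tree was complete: 2.

2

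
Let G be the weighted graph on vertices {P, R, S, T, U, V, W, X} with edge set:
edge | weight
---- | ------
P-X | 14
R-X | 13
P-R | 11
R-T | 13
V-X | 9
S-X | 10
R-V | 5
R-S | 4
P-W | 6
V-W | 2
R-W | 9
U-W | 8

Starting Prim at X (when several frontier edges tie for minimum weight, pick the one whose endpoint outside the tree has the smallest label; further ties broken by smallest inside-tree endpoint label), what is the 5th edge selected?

P-W

Prim's algorithm from X:
Step 1: frontier [V-X 9, S-X 10, R-X 13, P-X 14] → take V-X (9); add V.
Step 2: frontier [V-W 2, R-V 5, S-X 10, R-X 13, P-X 14] → take V-W (2); add W.
Step 3: frontier [R-V 5, P-W 6, U-W 8, R-W 9, S-X 10, R-X 13, P-X 14] → take R-V (5); add R.
Step 4: frontier [R-S 4, P-R 11, R-T 13, P-W 6, U-W 8, S-X 10, P-X 14] → take R-S (4); add S.
Step 5: frontier [P-R 11, R-T 13, P-W 6, U-W 8, P-X 14] → take P-W (6); add P.
Step 6: frontier [R-T 13, U-W 8] → take U-W (8); add U.
Step 7: frontier [R-T 13] → take R-T (13); add T.
The 5th edge added is P-W.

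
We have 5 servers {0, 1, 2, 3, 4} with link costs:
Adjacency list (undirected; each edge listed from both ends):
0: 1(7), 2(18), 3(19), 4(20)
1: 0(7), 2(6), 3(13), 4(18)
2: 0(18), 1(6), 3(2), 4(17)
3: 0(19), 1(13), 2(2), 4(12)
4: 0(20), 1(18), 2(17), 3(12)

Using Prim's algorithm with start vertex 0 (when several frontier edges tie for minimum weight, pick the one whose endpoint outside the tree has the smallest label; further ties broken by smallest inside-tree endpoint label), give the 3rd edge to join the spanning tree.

2-3

Prim's algorithm from 0:
Step 1: frontier [0 1 7, 0 2 18, 0 3 19, 0 4 20] → take 0 1 (7); add 1.
Step 2: frontier [0 2 18, 0 3 19, 0 4 20, 1 2 6, 1 3 13, 1 4 18] → take 1 2 (6); add 2.
Step 3: frontier [0 3 19, 0 4 20, 1 3 13, 1 4 18, 2 3 2, 2 4 17] → take 2 3 (2); add 3.
Step 4: frontier [0 4 20, 1 4 18, 2 4 17, 3 4 12] → take 3 4 (12); add 4.
The 3rd edge added is 2 3.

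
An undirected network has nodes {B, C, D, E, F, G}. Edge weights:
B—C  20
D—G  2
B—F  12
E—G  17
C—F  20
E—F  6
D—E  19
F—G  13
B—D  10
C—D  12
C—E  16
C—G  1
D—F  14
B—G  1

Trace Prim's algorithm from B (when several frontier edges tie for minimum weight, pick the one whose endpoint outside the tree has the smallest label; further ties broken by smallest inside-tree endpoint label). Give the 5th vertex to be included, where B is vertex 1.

F

Prim's algorithm from B:
Step 1: frontier [B—G 1, B—D 10, B—F 12, B—C 20] → take B—G (1); add G.
Step 2: frontier [B—D 10, B—F 12, B—C 20, C—G 1, D—G 2, F—G 13, E—G 17] → take C—G (1); add C.
Step 3: frontier [B—D 10, B—F 12, C—D 12, C—E 16, C—F 20, D—G 2, F—G 13, E—G 17] → take D—G (2); add D.
Step 4: frontier [B—F 12, C—E 16, C—F 20, D—F 14, D—E 19, F—G 13, E—G 17] → take B—F (12); add F.
Step 5: frontier [C—E 16, D—E 19, E—F 6, E—G 17] → take E—F (6); add E.
Vertex order: B, G, C, D, F, E. The 5th vertex is F.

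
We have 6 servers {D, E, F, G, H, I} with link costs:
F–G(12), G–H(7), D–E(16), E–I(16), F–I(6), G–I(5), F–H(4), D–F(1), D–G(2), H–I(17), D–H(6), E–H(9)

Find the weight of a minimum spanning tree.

21

Grow the tree from F using Prim:
Step 1: cheapest edge leaving the tree is D–F (1); add D.
Step 2: cheapest edge leaving the tree is D–G (2); add G.
Step 3: cheapest edge leaving the tree is F–H (4); add H.
Step 4: cheapest edge leaving the tree is G–I (5); add I.
Step 5: cheapest edge leaving the tree is E–H (9); add E.
MST edges: D–F, D–G, F–H, G–I, E–H; total weight 1+2+4+5+9 = 21.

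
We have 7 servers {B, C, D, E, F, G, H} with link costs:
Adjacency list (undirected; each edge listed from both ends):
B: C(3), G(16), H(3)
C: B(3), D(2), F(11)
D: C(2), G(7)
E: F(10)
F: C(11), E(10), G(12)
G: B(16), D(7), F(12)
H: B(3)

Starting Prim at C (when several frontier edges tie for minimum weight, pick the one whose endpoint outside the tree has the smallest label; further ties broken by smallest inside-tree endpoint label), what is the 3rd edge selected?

Prim's algorithm from C:
Step 1: cheapest edge leaving the tree is C-D (2); add D.
Step 2: cheapest edge leaving the tree is B-C (3); add B.
Step 3: cheapest edge leaving the tree is B-H (3); add H.
Step 4: cheapest edge leaving the tree is D-G (7); add G.
Step 5: cheapest edge leaving the tree is C-F (11); add F.
Step 6: cheapest edge leaving the tree is E-F (10); add E.
The 3rd edge added is B-H.

B-H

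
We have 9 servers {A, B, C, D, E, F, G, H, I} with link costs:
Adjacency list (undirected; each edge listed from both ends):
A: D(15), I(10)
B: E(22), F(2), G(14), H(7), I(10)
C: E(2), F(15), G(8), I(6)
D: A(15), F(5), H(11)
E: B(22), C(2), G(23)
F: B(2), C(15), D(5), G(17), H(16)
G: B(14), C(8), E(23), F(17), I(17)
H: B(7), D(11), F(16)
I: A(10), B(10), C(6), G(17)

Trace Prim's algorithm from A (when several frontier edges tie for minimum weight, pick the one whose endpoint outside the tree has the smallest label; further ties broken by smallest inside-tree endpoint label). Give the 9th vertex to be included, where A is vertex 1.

H

Prim's algorithm from A:
Step 1: cheapest edge leaving the tree is A—I (10); add I.
Step 2: cheapest edge leaving the tree is C—I (6); add C.
Step 3: cheapest edge leaving the tree is C—E (2); add E.
Step 4: cheapest edge leaving the tree is C—G (8); add G.
Step 5: cheapest edge leaving the tree is B—I (10); add B.
Step 6: cheapest edge leaving the tree is B—F (2); add F.
Step 7: cheapest edge leaving the tree is D—F (5); add D.
Step 8: cheapest edge leaving the tree is B—H (7); add H.
Vertex order: A, I, C, E, G, B, F, D, H. The 9th vertex is H.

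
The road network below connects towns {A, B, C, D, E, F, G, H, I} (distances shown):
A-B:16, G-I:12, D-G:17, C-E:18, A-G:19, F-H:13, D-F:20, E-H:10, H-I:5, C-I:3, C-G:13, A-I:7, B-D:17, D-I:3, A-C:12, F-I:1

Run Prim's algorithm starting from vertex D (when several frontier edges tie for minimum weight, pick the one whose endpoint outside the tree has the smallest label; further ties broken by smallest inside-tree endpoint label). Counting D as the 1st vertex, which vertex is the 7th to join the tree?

E

Grow the tree from D using Prim:
Step 1: cheapest edge leaving the tree is D-I (3); add I.
Step 2: cheapest edge leaving the tree is F-I (1); add F.
Step 3: cheapest edge leaving the tree is C-I (3); add C.
Step 4: cheapest edge leaving the tree is H-I (5); add H.
Step 5: cheapest edge leaving the tree is A-I (7); add A.
Step 6: cheapest edge leaving the tree is E-H (10); add E.
Step 7: cheapest edge leaving the tree is G-I (12); add G.
Step 8: cheapest edge leaving the tree is A-B (16); add B.
Vertex order: D, I, F, C, H, A, E, G, B. The 7th vertex is E.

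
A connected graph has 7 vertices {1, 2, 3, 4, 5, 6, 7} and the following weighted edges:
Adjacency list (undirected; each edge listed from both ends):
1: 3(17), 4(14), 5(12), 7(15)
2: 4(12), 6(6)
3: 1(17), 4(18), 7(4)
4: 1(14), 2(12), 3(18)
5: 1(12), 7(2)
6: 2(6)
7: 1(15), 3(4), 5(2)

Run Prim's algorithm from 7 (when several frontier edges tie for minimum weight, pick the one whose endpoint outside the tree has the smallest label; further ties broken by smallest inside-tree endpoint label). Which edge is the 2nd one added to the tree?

Prim's algorithm from 7:
Step 1: frontier [5-7 2, 3-7 4, 1-7 15] → take 5-7 (2); add 5.
Step 2: frontier [1-5 12, 3-7 4, 1-7 15] → take 3-7 (4); add 3.
Step 3: frontier [1-3 17, 3-4 18, 1-5 12, 1-7 15] → take 1-5 (12); add 1.
Step 4: frontier [1-4 14, 3-4 18] → take 1-4 (14); add 4.
Step 5: frontier [2-4 12] → take 2-4 (12); add 2.
Step 6: frontier [2-6 6] → take 2-6 (6); add 6.
The 2nd edge added is 3-7.

3-7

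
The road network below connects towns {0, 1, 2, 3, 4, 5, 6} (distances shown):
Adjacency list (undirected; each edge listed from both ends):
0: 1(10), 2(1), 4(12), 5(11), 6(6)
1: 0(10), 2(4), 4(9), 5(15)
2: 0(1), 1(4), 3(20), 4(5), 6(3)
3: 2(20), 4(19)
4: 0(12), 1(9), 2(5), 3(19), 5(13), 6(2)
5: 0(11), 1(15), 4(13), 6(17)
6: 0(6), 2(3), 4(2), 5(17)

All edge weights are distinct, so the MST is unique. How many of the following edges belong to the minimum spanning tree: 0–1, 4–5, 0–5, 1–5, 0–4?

Kruskal: consider edges lightest-first.
0–2 (1): add. Components now {0,2} {1} {3} {4} {5} {6}
4–6 (2): add. Components now {0,2} {1} {3} {4,6} {5}
2–6 (3): add. Components now {0,2,4,6} {1} {3} {5}
1–2 (4): add. Components now {0,1,2,4,6} {3} {5}
2–4 (5): skip — 2 and 4 already connected.
0–6 (6): skip — 0 and 6 already connected.
1–4 (9): skip — 1 and 4 already connected.
0–1 (10): skip — 0 and 1 already connected.
0–5 (11): add. Components now {0,1,2,4,5,6} {3}
0–4 (12): skip — 0 and 4 already connected.
4–5 (13): skip — 4 and 5 already connected.
1–5 (15): skip — 1 and 5 already connected.
5–6 (17): skip — 5 and 6 already connected.
3–4 (19): add. Components now {0,1,2,3,4,5,6}
MST edge set: {0–2, 4–6, 2–6, 1–2, 0–5, 3–4}.
Of the listed edges, {0–5} are in the MST → 1.

1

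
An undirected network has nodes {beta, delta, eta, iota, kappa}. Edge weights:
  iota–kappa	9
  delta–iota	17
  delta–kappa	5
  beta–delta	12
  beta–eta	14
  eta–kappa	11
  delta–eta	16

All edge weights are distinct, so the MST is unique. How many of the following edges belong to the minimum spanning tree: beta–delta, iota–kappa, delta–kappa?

3

Sort edges by weight, then run Kruskal:
delta–kappa (5): add — endpoints in different components.
iota–kappa (9): add — endpoints in different components.
eta–kappa (11): add — endpoints in different components.
beta–delta (12): add — endpoints in different components.
MST edge set: {delta–kappa, iota–kappa, eta–kappa, beta–delta}.
Of the listed edges, {beta–delta, iota–kappa, delta–kappa} are in the MST → 3.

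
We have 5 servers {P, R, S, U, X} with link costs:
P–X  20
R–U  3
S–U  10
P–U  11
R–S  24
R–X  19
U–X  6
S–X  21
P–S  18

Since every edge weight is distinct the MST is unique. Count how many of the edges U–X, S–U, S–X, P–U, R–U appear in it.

Kruskal's algorithm — process edges by increasing weight (ties by edge label):
R–U (3): add — endpoints in different components.
U–X (6): add — endpoints in different components.
S–U (10): add — endpoints in different components.
P–U (11): add — endpoints in different components.
MST edge set: {R–U, U–X, S–U, P–U}.
Of the listed edges, {U–X, S–U, P–U, R–U} are in the MST → 4.

4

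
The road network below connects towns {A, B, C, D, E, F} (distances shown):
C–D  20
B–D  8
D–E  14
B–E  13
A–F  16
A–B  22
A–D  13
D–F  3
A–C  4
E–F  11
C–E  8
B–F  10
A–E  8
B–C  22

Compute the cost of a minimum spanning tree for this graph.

Prim's algorithm from A:
Step 1: frontier [A–C 4, A–E 8, A–D 13, A–F 16, A–B 22] → take A–C (4); add C.
Step 2: frontier [A–E 8, A–D 13, A–F 16, A–B 22, C–E 8, C–D 20, B–C 22] → take A–E (8); add E.
Step 3: frontier [A–D 13, A–F 16, A–B 22, C–D 20, B–C 22, E–F 11, B–E 13, D–E 14] → take E–F (11); add F.
Step 4: frontier [A–D 13, A–B 22, C–D 20, B–C 22, B–E 13, D–E 14, D–F 3, B–F 10] → take D–F (3); add D.
Step 5: frontier [A–B 22, B–C 22, B–D 8, B–E 13, B–F 10] → take B–D (8); add B.
MST edges: A–C, A–E, E–F, D–F, B–D; total weight 4+8+11+3+8 = 34.

34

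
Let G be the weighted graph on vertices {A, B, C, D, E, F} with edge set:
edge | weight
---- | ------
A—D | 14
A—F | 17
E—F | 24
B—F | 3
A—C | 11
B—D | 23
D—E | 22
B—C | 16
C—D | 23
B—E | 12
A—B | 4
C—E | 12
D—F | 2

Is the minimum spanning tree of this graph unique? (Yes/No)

Sort edges by weight, then run Kruskal:
D—F (2): add — endpoints in different components.
B—F (3): add — endpoints in different components.
A—B (4): add — endpoints in different components.
A—C (11): add — endpoints in different components.
B—E (12): add — endpoints in different components.
Non-tree edge C—E has weight 12, equal to the heaviest edge on its tree cycle — swapping gives another MST of the same weight. Not unique.

No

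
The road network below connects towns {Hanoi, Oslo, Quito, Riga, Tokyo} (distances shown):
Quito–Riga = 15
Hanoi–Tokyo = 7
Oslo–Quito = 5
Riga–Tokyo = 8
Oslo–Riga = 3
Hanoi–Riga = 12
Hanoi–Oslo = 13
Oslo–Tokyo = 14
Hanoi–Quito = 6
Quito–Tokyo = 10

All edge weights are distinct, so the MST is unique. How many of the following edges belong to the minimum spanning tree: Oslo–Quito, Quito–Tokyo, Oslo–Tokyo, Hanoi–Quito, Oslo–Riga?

Kruskal: consider edges lightest-first.
Oslo–Riga (3): add. Components now {Oslo,Riga} {Tokyo} {Quito} {Hanoi}
Oslo–Quito (5): add. Components now {Oslo,Quito,Riga} {Tokyo} {Hanoi}
Hanoi–Quito (6): add. Components now {Hanoi,Oslo,Quito,Riga} {Tokyo}
Hanoi–Tokyo (7): add. Components now {Hanoi,Oslo,Quito,Riga,Tokyo}
MST edge set: {Oslo–Riga, Oslo–Quito, Hanoi–Quito, Hanoi–Tokyo}.
Of the listed edges, {Oslo–Quito, Hanoi–Quito, Oslo–Riga} are in the MST → 3.

3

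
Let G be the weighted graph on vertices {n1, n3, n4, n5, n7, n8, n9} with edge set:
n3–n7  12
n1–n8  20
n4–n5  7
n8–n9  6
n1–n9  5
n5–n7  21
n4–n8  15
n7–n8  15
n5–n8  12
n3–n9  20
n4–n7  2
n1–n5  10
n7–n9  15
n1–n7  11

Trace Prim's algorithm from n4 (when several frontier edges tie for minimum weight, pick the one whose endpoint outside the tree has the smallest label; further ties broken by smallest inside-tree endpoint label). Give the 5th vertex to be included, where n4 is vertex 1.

Prim, starting at n4.
Step 1: cheapest edge leaving the tree is n4–n7 (2); add n7.
Step 2: cheapest edge leaving the tree is n4–n5 (7); add n5.
Step 3: cheapest edge leaving the tree is n1–n5 (10); add n1.
Step 4: cheapest edge leaving the tree is n1–n9 (5); add n9.
Step 5: cheapest edge leaving the tree is n8–n9 (6); add n8.
Step 6: cheapest edge leaving the tree is n3–n7 (12); add n3.
Vertex order: n4, n7, n5, n1, n9, n8, n3. The 5th vertex is n9.

n9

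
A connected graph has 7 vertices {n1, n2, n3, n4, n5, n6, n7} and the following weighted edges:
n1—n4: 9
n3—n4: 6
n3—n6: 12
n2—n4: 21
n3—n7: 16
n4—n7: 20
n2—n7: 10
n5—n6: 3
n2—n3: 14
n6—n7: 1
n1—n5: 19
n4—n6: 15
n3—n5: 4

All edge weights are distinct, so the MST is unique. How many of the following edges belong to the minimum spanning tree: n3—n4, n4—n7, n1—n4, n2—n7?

3

Kruskal's algorithm — process edges by increasing weight (ties by edge label):
n6—n7 (1): add. Components now {n5} {n2} {n1} {n6,n7} {n3} {n4}
n5—n6 (3): add. Components now {n5,n6,n7} {n2} {n1} {n3} {n4}
n3—n5 (4): add. Components now {n3,n5,n6,n7} {n2} {n1} {n4}
n3—n4 (6): add. Components now {n3,n4,n5,n6,n7} {n2} {n1}
n1—n4 (9): add. Components now {n1,n3,n4,n5,n6,n7} {n2}
n2—n7 (10): add. Components now {n1,n2,n3,n4,n5,n6,n7}
MST edge set: {n6—n7, n5—n6, n3—n5, n3—n4, n1—n4, n2—n7}.
Of the listed edges, {n3—n4, n1—n4, n2—n7} are in the MST → 3.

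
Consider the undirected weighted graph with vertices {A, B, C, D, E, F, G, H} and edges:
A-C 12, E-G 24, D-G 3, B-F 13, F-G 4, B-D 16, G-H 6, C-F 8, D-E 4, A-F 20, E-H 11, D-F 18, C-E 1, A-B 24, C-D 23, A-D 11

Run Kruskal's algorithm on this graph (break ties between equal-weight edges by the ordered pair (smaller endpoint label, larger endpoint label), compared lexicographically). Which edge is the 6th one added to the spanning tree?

Sort edges by weight, then run Kruskal:
C-E (1): add — endpoints in different components.
D-G (3): add — endpoints in different components.
D-E (4): add — endpoints in different components.
F-G (4): add — endpoints in different components.
G-H (6): add — endpoints in different components.
C-F (8): skip — C and F already connected.
A-D (11): add — endpoints in different components.
E-H (11): skip — E and H already connected.
A-C (12): skip — A and C already connected.
B-F (13): add — endpoints in different components.
The 6th edge added is A-D.

A-D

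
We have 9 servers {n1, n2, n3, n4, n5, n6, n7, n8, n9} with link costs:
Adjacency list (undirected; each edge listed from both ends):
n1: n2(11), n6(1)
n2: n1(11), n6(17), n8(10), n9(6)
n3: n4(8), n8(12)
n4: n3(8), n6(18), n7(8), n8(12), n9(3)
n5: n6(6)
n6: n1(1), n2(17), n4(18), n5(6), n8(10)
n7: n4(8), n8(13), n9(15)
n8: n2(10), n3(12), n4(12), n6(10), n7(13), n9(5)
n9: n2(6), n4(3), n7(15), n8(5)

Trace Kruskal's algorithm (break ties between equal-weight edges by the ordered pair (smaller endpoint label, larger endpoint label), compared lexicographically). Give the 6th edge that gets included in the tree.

n3-n4

Sort edges by weight, then run Kruskal:
n1–n6 (1): add — endpoints in different components.
n4–n9 (3): add — endpoints in different components.
n8–n9 (5): add — endpoints in different components.
n2–n9 (6): add — endpoints in different components.
n5–n6 (6): add — endpoints in different components.
n3–n4 (8): add — endpoints in different components.
n4–n7 (8): add — endpoints in different components.
n2–n8 (10): skip — n2 and n8 already connected.
n6–n8 (10): add — endpoints in different components.
The 6th edge added is n3–n4.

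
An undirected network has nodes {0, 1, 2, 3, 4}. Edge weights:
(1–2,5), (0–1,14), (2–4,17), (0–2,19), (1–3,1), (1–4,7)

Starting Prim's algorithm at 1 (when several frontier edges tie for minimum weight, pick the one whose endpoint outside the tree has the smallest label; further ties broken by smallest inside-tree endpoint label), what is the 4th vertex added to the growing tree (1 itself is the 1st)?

Prim's algorithm from 1:
Step 1: frontier [1–3 1, 1–2 5, 1–4 7, 0–1 14] → take 1–3 (1); add 3.
Step 2: frontier [1–2 5, 1–4 7, 0–1 14] → take 1–2 (5); add 2.
Step 3: frontier [1–4 7, 0–1 14, 2–4 17, 0–2 19] → take 1–4 (7); add 4.
Step 4: frontier [0–1 14, 0–2 19] → take 0–1 (14); add 0.
Vertex order: 1, 3, 2, 4, 0. The 4th vertex is 4.

4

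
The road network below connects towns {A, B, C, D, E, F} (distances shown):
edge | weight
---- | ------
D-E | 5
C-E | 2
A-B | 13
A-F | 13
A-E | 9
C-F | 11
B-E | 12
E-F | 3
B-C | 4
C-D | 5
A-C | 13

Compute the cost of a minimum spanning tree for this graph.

23

Kruskal's algorithm — process edges by increasing weight (ties by edge label):
C-E (2): add. Components now {A} {B} {C,E} {D} {F}
E-F (3): add. Components now {A} {B} {C,E,F} {D}
B-C (4): add. Components now {A} {B,C,E,F} {D}
C-D (5): add. Components now {A} {B,C,D,E,F}
D-E (5): skip — D and E already connected.
A-E (9): add. Components now {A,B,C,D,E,F}
MST edges: C-E, E-F, B-C, C-D, A-E; total weight 2+3+4+5+9 = 23.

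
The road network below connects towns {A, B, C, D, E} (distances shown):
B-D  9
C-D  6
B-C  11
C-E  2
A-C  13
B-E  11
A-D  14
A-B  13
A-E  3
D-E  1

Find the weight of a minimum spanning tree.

15

Prim's algorithm from B:
Step 1: frontier [B-D 9, B-C 11, B-E 11, A-B 13] → take B-D (9); add D.
Step 2: frontier [B-C 11, B-E 11, A-B 13, D-E 1, C-D 6, A-D 14] → take D-E (1); add E.
Step 3: frontier [B-C 11, A-B 13, C-D 6, A-D 14, C-E 2, A-E 3] → take C-E (2); add C.
Step 4: frontier [A-B 13, A-C 13, A-D 14, A-E 3] → take A-E (3); add A.
MST edges: B-D, D-E, C-E, A-E; total weight 9+1+2+3 = 15.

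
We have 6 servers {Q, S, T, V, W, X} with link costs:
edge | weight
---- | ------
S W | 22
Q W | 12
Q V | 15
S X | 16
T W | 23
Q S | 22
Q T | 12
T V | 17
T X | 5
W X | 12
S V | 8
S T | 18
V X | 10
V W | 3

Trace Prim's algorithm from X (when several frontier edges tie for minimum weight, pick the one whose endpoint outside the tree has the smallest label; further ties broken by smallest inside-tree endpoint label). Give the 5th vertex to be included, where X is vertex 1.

Grow the tree from X using Prim:
Step 1: frontier [T X 5, V X 10, W X 12, S X 16] → take T X (5); add T.
Step 2: frontier [Q T 12, T V 17, S T 18, T W 23, V X 10, W X 12, S X 16] → take V X (10); add V.
Step 3: frontier [Q T 12, S T 18, T W 23, V W 3, S V 8, Q V 15, W X 12, S X 16] → take V W (3); add W.
Step 4: frontier [Q T 12, S T 18, S V 8, Q V 15, Q W 12, S W 22, S X 16] → take S V (8); add S.
Step 5: frontier [Q S 22, Q T 12, Q V 15, Q W 12] → take Q T (12); add Q.
Vertex order: X, T, V, W, S, Q. The 5th vertex is S.

S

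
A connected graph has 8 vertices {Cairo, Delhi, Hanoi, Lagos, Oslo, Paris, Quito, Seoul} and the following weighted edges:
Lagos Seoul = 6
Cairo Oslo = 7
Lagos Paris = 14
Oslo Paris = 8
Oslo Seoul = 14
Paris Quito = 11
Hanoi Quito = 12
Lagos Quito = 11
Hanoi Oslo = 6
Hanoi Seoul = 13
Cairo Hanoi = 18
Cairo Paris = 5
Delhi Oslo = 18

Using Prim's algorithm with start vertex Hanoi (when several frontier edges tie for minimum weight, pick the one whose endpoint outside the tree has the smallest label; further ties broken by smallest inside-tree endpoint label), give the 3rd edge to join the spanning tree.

Grow the tree from Hanoi using Prim:
Step 1: cheapest edge leaving the tree is Hanoi Oslo (6); add Oslo.
Step 2: cheapest edge leaving the tree is Cairo Oslo (7); add Cairo.
Step 3: cheapest edge leaving the tree is Cairo Paris (5); add Paris.
Step 4: cheapest edge leaving the tree is Paris Quito (11); add Quito.
Step 5: cheapest edge leaving the tree is Lagos Quito (11); add Lagos.
Step 6: cheapest edge leaving the tree is Lagos Seoul (6); add Seoul.
Step 7: cheapest edge leaving the tree is Delhi Oslo (18); add Delhi.
The 3rd edge added is Cairo Paris.

Cairo-Paris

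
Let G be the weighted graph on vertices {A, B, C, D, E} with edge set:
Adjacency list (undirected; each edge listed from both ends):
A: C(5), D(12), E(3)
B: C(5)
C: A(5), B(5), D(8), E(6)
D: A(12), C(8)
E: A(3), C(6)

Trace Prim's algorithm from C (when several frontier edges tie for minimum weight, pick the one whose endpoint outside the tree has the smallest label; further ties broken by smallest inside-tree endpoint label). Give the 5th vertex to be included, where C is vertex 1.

Prim, starting at C.
Step 1: cheapest edge leaving the tree is A—C (5); add A.
Step 2: cheapest edge leaving the tree is A—E (3); add E.
Step 3: cheapest edge leaving the tree is B—C (5); add B.
Step 4: cheapest edge leaving the tree is C—D (8); add D.
Vertex order: C, A, E, B, D. The 5th vertex is D.

D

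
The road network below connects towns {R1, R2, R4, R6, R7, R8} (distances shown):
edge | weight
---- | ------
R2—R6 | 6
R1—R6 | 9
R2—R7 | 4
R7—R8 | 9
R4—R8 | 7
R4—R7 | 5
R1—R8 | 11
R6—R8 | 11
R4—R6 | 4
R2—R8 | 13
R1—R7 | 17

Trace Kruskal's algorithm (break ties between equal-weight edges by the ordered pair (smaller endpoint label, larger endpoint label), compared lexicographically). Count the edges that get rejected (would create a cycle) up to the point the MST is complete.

Sort edges by weight, then run Kruskal:
R2—R7 (4): add — endpoints in different components.
R4—R6 (4): add — endpoints in different components.
R4—R7 (5): add — endpoints in different components.
R2—R6 (6): skip — R6 and R2 already connected.
R4—R8 (7): add — endpoints in different components.
R1—R6 (9): add — endpoints in different components.
Edges rejected before the tree was complete: 1.

1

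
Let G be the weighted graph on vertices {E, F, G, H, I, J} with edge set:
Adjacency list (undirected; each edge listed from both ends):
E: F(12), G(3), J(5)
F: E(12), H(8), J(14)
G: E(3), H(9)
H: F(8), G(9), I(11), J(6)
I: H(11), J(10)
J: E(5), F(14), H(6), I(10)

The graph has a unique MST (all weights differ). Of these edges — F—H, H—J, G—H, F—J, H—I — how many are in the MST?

Kruskal's algorithm — process edges by increasing weight (ties by edge label):
E—G (3): add. Components now {E,G} {F} {H} {I} {J}
E—J (5): add. Components now {E,G,J} {F} {H} {I}
H—J (6): add. Components now {E,G,H,J} {F} {I}
F—H (8): add. Components now {E,F,G,H,J} {I}
G—H (9): skip — G and H already connected.
I—J (10): add. Components now {E,F,G,H,I,J}
MST edge set: {E—G, E—J, H—J, F—H, I—J}.
Of the listed edges, {F—H, H—J} are in the MST → 2.

2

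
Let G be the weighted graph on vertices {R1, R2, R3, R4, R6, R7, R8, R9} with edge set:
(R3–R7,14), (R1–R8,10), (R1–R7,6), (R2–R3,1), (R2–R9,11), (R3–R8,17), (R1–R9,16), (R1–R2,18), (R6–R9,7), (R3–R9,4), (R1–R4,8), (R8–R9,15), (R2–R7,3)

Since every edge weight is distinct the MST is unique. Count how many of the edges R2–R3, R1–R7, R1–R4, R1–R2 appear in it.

Kruskal's algorithm — process edges by increasing weight (ties by edge label):
R2–R3 (1): add — endpoints in different components.
R2–R7 (3): add — endpoints in different components.
R3–R9 (4): add — endpoints in different components.
R1–R7 (6): add — endpoints in different components.
R6–R9 (7): add — endpoints in different components.
R1–R4 (8): add — endpoints in different components.
R1–R8 (10): add — endpoints in different components.
MST edge set: {R2–R3, R2–R7, R3–R9, R1–R7, R6–R9, R1–R4, R1–R8}.
Of the listed edges, {R2–R3, R1–R7, R1–R4} are in the MST → 3.

3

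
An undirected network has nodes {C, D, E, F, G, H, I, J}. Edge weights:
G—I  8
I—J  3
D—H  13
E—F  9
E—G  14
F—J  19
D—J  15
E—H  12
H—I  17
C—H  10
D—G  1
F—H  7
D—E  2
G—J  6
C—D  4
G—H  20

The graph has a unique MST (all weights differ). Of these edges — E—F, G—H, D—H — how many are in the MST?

1

Kruskal's algorithm — process edges by increasing weight (ties by edge label):
D—G (1): add — endpoints in different components.
D—E (2): add — endpoints in different components.
I—J (3): add — endpoints in different components.
C—D (4): add — endpoints in different components.
G—J (6): add — endpoints in different components.
F—H (7): add — endpoints in different components.
G—I (8): skip — G and I already connected.
E—F (9): add — endpoints in different components.
MST edge set: {D—G, D—E, I—J, C—D, G—J, F—H, E—F}.
Of the listed edges, {E—F} are in the MST → 1.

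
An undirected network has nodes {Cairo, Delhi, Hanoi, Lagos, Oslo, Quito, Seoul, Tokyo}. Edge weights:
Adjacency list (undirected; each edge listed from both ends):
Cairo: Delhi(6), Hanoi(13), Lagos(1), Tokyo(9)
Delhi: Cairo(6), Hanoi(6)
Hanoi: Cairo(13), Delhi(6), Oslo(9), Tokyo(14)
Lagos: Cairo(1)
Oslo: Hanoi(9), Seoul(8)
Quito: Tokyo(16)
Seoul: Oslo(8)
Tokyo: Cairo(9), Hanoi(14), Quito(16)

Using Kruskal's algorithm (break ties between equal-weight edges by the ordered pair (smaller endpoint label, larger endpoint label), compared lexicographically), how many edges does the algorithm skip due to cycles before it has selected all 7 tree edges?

2

Sort edges by weight, then run Kruskal:
Cairo-Lagos (1): add — endpoints in different components.
Cairo-Delhi (6): add — endpoints in different components.
Delhi-Hanoi (6): add — endpoints in different components.
Oslo-Seoul (8): add — endpoints in different components.
Cairo-Tokyo (9): add — endpoints in different components.
Hanoi-Oslo (9): add — endpoints in different components.
Cairo-Hanoi (13): skip — Hanoi and Cairo already connected.
Hanoi-Tokyo (14): skip — Hanoi and Tokyo already connected.
Quito-Tokyo (16): add — endpoints in different components.
Edges rejected before the tree was complete: 2.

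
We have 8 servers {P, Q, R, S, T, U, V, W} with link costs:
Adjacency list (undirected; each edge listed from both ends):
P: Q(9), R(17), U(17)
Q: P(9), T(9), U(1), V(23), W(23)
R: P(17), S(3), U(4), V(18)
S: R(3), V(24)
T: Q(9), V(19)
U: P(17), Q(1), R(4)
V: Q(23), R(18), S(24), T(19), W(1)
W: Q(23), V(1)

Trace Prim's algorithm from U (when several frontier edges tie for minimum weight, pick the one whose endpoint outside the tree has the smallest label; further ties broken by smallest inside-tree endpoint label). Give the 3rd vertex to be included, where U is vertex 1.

R

Prim's algorithm from U:
Step 1: frontier [Q–U 1, R–U 4, P–U 17] → take Q–U (1); add Q.
Step 2: frontier [P–Q 9, Q–T 9, Q–V 23, Q–W 23, R–U 4, P–U 17] → take R–U (4); add R.
Step 3: frontier [P–Q 9, Q–T 9, Q–V 23, Q–W 23, R–S 3, P–R 17, R–V 18, P–U 17] → take R–S (3); add S.
Step 4: frontier [P–Q 9, Q–T 9, Q–V 23, Q–W 23, P–R 17, R–V 18, S–V 24, P–U 17] → take P–Q (9); add P.
Step 5: frontier [Q–T 9, Q–V 23, Q–W 23, R–V 18, S–V 24] → take Q–T (9); add T.
Step 6: frontier [Q–V 23, Q–W 23, R–V 18, S–V 24, T–V 19] → take R–V (18); add V.
Step 7: frontier [Q–W 23, V–W 1] → take V–W (1); add W.
Vertex order: U, Q, R, S, P, T, V, W. The 3rd vertex is R.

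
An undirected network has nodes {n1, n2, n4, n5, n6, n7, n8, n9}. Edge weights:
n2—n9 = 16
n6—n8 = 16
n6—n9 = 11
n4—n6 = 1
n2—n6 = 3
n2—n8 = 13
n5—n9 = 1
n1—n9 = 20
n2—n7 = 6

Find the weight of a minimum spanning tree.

Sort edges by weight, then run Kruskal:
n4—n6 (1): add — endpoints in different components.
n5—n9 (1): add — endpoints in different components.
n2—n6 (3): add — endpoints in different components.
n2—n7 (6): add — endpoints in different components.
n6—n9 (11): add — endpoints in different components.
n2—n8 (13): add — endpoints in different components.
n2—n9 (16): skip — n9 and n2 already connected.
n6—n8 (16): skip — n8 and n6 already connected.
n1—n9 (20): add — endpoints in different components.
MST edges: n4—n6, n5—n9, n2—n6, n2—n7, n6—n9, n2—n8, n1—n9; total weight 1+1+3+6+11+13+20 = 55.

55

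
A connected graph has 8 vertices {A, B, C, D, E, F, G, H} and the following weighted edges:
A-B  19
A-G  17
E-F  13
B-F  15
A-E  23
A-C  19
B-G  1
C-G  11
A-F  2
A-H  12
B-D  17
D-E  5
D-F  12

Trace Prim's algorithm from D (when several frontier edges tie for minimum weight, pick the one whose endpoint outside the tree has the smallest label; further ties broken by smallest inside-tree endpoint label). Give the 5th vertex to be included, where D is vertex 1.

H

Prim, starting at D.
Step 1: cheapest edge leaving the tree is D-E (5); add E.
Step 2: cheapest edge leaving the tree is D-F (12); add F.
Step 3: cheapest edge leaving the tree is A-F (2); add A.
Step 4: cheapest edge leaving the tree is A-H (12); add H.
Step 5: cheapest edge leaving the tree is B-F (15); add B.
Step 6: cheapest edge leaving the tree is B-G (1); add G.
Step 7: cheapest edge leaving the tree is C-G (11); add C.
Vertex order: D, E, F, A, H, B, G, C. The 5th vertex is H.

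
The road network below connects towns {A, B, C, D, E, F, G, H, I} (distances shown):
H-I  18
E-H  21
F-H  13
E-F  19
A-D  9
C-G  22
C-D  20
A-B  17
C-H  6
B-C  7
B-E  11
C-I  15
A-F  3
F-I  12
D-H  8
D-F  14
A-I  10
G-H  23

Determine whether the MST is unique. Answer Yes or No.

Kruskal: consider edges lightest-first.
A-F (3): add — endpoints in different components.
C-H (6): add — endpoints in different components.
B-C (7): add — endpoints in different components.
D-H (8): add — endpoints in different components.
A-D (9): add — endpoints in different components.
A-I (10): add — endpoints in different components.
B-E (11): add — endpoints in different components.
F-I (12): skip — F and I already connected.
F-H (13): skip — F and H already connected.
D-F (14): skip — D and F already connected.
C-I (15): skip — C and I already connected.
A-B (17): skip — A and B already connected.
H-I (18): skip — H and I already connected.
E-F (19): skip — E and F already connected.
C-D (20): skip — C and D already connected.
E-H (21): skip — E and H already connected.
C-G (22): add — endpoints in different components.
Every non-tree edge has weight strictly greater than the heaviest edge on the tree path between its endpoints, so the MST is unique.

Yes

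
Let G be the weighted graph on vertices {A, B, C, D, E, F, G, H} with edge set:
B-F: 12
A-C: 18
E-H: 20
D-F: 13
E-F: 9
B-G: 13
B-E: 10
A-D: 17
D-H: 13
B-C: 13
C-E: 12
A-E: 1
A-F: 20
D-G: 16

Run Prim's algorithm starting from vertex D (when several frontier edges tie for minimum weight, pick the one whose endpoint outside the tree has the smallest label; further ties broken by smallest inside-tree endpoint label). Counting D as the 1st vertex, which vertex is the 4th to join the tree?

A

Prim, starting at D.
Step 1: frontier [D-F 13, D-H 13, D-G 16, A-D 17] → take D-F (13); add F.
Step 2: frontier [D-H 13, D-G 16, A-D 17, E-F 9, B-F 12, A-F 20] → take E-F (9); add E.
Step 3: frontier [D-H 13, D-G 16, A-D 17, A-E 1, B-E 10, C-E 12, E-H 20, B-F 12, A-F 20] → take A-E (1); add A.
Step 4: frontier [A-C 18, D-H 13, D-G 16, B-E 10, C-E 12, E-H 20, B-F 12] → take B-E (10); add B.
Step 5: frontier [A-C 18, B-C 13, B-G 13, D-H 13, D-G 16, C-E 12, E-H 20] → take C-E (12); add C.
Step 6: frontier [B-G 13, D-H 13, D-G 16, E-H 20] → take B-G (13); add G.
Step 7: frontier [D-H 13, E-H 20] → take D-H (13); add H.
Vertex order: D, F, E, A, B, C, G, H. The 4th vertex is A.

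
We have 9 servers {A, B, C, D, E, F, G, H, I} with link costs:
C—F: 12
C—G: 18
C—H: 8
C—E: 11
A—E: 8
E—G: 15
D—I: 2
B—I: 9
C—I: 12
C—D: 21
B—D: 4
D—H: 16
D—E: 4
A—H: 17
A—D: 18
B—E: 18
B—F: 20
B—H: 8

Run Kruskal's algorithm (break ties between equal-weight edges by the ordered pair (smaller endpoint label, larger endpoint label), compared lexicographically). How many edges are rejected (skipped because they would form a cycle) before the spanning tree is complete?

Sort edges by weight, then run Kruskal:
D—I (2): add — endpoints in different components.
B—D (4): add — endpoints in different components.
D—E (4): add — endpoints in different components.
A—E (8): add — endpoints in different components.
B—H (8): add — endpoints in different components.
C—H (8): add — endpoints in different components.
B—I (9): skip — B and I already connected.
C—E (11): skip — C and E already connected.
C—F (12): add — endpoints in different components.
C—I (12): skip — C and I already connected.
E—G (15): add — endpoints in different components.
Edges rejected before the tree was complete: 3.

3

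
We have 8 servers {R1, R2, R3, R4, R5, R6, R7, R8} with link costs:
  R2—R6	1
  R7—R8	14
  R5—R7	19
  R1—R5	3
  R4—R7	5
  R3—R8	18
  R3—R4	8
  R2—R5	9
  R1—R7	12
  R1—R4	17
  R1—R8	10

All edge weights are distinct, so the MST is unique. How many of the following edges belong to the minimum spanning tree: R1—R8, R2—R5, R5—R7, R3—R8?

Sort edges by weight, then run Kruskal:
R2—R6 (1): add — endpoints in different components.
R1—R5 (3): add — endpoints in different components.
R4—R7 (5): add — endpoints in different components.
R3—R4 (8): add — endpoints in different components.
R2—R5 (9): add — endpoints in different components.
R1—R8 (10): add — endpoints in different components.
R1—R7 (12): add — endpoints in different components.
MST edge set: {R2—R6, R1—R5, R4—R7, R3—R4, R2—R5, R1—R8, R1—R7}.
Of the listed edges, {R1—R8, R2—R5} are in the MST → 2.

2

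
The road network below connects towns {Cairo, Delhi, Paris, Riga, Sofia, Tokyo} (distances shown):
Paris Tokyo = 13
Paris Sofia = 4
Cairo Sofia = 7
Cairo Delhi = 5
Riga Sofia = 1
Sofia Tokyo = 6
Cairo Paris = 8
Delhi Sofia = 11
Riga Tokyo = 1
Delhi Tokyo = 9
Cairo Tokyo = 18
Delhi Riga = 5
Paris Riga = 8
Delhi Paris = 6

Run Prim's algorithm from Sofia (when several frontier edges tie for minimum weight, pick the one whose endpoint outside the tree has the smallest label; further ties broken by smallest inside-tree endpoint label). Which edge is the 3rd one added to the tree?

Grow the tree from Sofia using Prim:
Step 1: cheapest edge leaving the tree is Riga Sofia (1); add Riga.
Step 2: cheapest edge leaving the tree is Riga Tokyo (1); add Tokyo.
Step 3: cheapest edge leaving the tree is Paris Sofia (4); add Paris.
Step 4: cheapest edge leaving the tree is Delhi Riga (5); add Delhi.
Step 5: cheapest edge leaving the tree is Cairo Delhi (5); add Cairo.
The 3rd edge added is Paris Sofia.

Paris-Sofia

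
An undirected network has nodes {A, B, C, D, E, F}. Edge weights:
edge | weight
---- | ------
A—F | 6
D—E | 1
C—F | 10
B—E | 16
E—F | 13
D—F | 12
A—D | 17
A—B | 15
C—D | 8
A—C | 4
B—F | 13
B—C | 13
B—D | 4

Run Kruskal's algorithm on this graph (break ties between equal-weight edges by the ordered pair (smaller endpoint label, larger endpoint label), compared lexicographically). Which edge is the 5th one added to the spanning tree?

C-D

Kruskal's algorithm — process edges by increasing weight (ties by edge label):
D—E (1): add — endpoints in different components.
A—C (4): add — endpoints in different components.
B—D (4): add — endpoints in different components.
A—F (6): add — endpoints in different components.
C—D (8): add — endpoints in different components.
The 5th edge added is C—D.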